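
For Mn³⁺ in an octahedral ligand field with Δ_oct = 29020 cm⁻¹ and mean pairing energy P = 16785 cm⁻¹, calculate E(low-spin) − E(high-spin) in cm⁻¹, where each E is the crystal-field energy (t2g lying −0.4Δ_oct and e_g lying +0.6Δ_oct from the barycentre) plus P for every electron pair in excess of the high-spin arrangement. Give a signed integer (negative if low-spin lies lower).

-12235

Mn sits in group 7; removing 3 electrons leaves Mn³⁺ with 7 − 3 = 4 d electrons.
High-spin: t2g^3 e_g^1, CFSE = -0.6Δ_oct = -17412 cm⁻¹.
Low-spin: t2g^4 e_g^0, orbital CFSE = -1.6Δ_oct = -46432 cm⁻¹; plus 1 excess pair × P = +16785 cm⁻¹; total -29647 cm⁻¹.
The difference is -29647 − (-17412) = -12235 cm⁻¹, so low-spin lies lower.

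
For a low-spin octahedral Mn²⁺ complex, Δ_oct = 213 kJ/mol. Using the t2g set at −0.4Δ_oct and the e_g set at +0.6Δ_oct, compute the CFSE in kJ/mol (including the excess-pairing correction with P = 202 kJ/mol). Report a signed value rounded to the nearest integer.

-22

Mn is in group 7, so Mn²⁺ is d⁵ (7 − 2 = 5).
Electron filling gives t2g^5 e_g^0.
Orbital CFSE = 5(-0.4) + 0(0.6) = -2.0Δ_oct = -2.0 × 213 = -426 kJ/mol.
Relative to high-spin t2g^3 e_g^2 (0 paired), the low-spin configuration has 2 additional pairs, contributing +2 × 202 = +404 kJ/mol.
Net CFSE = -426 + 404 = -22 kJ/mol.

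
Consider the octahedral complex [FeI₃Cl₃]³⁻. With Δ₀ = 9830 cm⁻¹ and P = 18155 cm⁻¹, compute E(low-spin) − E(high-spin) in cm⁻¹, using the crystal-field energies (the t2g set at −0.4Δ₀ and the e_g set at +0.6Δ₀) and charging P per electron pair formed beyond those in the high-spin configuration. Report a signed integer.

16650

Ligand charges: 3×(-1) from I⁻ and 3×(-1) from Cl⁻ sum to -6; with overall charge -3, Fe is +3.
Fe is in group 8, so Fe³⁺ is d⁵ (8 − 3 = 5).
In the high-spin limit (t2g^3 e_g^2) the orbital term is 0.0Δ₀ = 0 cm⁻¹, with no excess pairing.
Low-spin t2g^5 e_g^0 gives -2.0Δ₀ = -19660 cm⁻¹, but forming 2 extra pairs costs 2P = 36310 cm⁻¹, so E(LS) = -19660 + 36310 = 16650 cm⁻¹.
E(LS) − E(HS) = 16650 − (0) = 16650 cm⁻¹.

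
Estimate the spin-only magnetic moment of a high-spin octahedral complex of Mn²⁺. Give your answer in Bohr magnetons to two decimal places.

5.92 Bohr magnetons

Group 7 minus oxidation state +2 gives a d⁵ configuration for Mn²⁺.
Configuration: t₂g³ eg² → 5 unpaired electrons.
μ(spin-only) = √[5(5+2)] = √35 ≈ 5.92 Bohr magnetons.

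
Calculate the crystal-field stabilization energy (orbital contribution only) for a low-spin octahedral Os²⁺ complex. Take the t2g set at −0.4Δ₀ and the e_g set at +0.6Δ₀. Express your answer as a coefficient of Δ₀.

Group 8 minus oxidation state +2 gives a d⁶ configuration for Os²⁺.
Configuration: t2g^6 e_g^0.
CFSE = 6(-0.4Δ₀) + 0(0.6Δ₀) = -2.4Δ₀ + 0.0Δ₀ = -2.4Δ₀.

-2.4 Δ₀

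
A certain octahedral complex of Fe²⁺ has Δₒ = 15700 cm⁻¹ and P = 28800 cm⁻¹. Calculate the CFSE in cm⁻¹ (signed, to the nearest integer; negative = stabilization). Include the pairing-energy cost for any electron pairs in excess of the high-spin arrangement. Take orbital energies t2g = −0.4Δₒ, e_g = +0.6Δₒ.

Fe is in group 8, so Fe²⁺ is d⁶ (8 − 2 = 6).
With Δₒ < P the complex is high-spin.
Configuration: t2g^4 e_g^2.
Orbital CFSE = -0.4Δₒ = -0.4 × 15700 = -6280 cm⁻¹.
High-spin has no excess pairs, so no pairing correction applies.

-6280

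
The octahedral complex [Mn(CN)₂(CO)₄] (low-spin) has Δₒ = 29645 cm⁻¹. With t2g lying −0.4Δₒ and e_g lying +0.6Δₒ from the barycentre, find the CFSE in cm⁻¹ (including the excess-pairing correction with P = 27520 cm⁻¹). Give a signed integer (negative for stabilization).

-4250

Ligand charges: 2×(-1) from CN⁻ and 4×(+0) from CO sum to -2; with overall charge +0, Mn is +2.
Mn is in group 7, so Mn²⁺ is d⁵ (7 − 2 = 5).
Electron filling gives t2g^5 e_g^0.
CFSE(orbital) = 5×(-0.4Δₒ) + 0×(0.6Δₒ) = -2.0Δₒ; with Δₒ = 29645 cm⁻¹ that is -59290 cm⁻¹.
High-spin d⁵ would be t2g^3 e_g^2 with 0 pairs; low-spin has 2, so 2 excess pairs cost +2P = +55040 cm⁻¹.
Net CFSE = -59290 + 55040 = -4250 cm⁻¹.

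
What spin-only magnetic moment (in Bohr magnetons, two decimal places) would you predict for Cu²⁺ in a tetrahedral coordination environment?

1.73 Bohr magnetons

Cu²⁺: group 11, so d-count = 11 − 2 = 9.
With tetrahedral geometry the complex is necessarily high-spin.
Configuration: e^4 t2^5 → 1 unpaired electron.
μ(spin-only) = √[1(1+2)] = √3 ≈ 1.73 Bohr magnetons.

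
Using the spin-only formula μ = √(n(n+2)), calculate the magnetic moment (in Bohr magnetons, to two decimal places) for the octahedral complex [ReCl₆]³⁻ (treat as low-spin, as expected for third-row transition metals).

2.83 Bohr magnetons

Each Cl⁻ contributes -1; 6 × (-1) = -6. With overall charge -3, Re is in the +3 oxidation state.
Re is in group 7, so Re³⁺ is d⁴ (7 − 3 = 4).
Configuration: t₂g⁴ eg⁰ → 2 unpaired electrons.
μ(spin-only) = √[2(2+2)] = √8 ≈ 2.83 Bohr magnetons.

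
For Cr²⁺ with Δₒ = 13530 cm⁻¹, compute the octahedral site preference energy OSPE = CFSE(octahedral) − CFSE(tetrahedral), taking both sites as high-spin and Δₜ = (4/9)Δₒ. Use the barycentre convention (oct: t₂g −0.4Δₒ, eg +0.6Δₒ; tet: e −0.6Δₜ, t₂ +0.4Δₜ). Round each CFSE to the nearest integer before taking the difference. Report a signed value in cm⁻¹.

Group 6 minus oxidation state +2 gives a d⁴ configuration for Cr²⁺.
Octahedral (high-spin): t2g^3 e_g^1, CFSE = 3(−0.4) + 1(+0.6) = -0.6Δₒ = -0.6 × 13530 = -8118 cm⁻¹.
Tetrahedral e^2 t2^2 gives -0.4Δₜ = -0.4 × (4/9) × 13530 = -2405 cm⁻¹.
Subtracting, OSPE = -8118 − (-2405) = -5713 cm⁻¹.

-5713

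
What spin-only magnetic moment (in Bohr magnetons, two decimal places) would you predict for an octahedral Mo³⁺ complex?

Mo³⁺: group 6, so d-count = 6 − 3 = 3.
For octahedral d³ the high- and low-spin configurations coincide.
Configuration: t₂g³ eg⁰ → 3 unpaired electrons.
μ(spin-only) = √[3(3+2)] = √15 ≈ 3.87 Bohr magnetons.

3.87 Bohr magnetons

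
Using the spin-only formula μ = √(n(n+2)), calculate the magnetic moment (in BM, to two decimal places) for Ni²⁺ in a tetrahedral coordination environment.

Ni²⁺: group 10, so d-count = 10 − 2 = 8.
With tetrahedral geometry the complex is necessarily high-spin.
Configuration: e^4 t2^4 → 2 unpaired electrons.
μ(spin-only) = √[2(2+2)] = √8 ≈ 2.83 BM.

2.83 BM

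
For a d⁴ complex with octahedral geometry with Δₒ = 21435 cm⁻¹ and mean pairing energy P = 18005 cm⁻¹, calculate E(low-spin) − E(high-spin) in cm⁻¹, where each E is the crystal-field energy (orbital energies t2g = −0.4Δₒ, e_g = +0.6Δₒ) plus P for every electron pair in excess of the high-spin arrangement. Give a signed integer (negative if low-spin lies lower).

In the high-spin limit (t2g^3 e_g^1) the orbital term is -0.6Δₒ = -12861 cm⁻¹, with no excess pairing.
For low-spin the configuration is t2g^4 e_g^0: orbital energy -1.6 × 21435 = -34296 cm⁻¹, and 1 additional pair relative to high-spin adds 18005 cm⁻¹, giving -16291 cm⁻¹.
Thus E(LS) − E(HS) = -3430 cm⁻¹.

-3430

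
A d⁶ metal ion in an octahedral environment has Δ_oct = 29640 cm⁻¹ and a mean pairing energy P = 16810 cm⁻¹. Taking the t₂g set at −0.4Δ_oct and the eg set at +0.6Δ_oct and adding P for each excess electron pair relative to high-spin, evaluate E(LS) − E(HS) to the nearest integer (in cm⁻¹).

In the high-spin limit (t₂g⁴ eg²) the orbital term is -0.4Δ_oct = -11856 cm⁻¹, with no excess pairing.
Low-spin t₂g⁶ eg⁰ gives -2.4Δ_oct = -71136 cm⁻¹, but forming 2 extra pairs costs 2P = 33620 cm⁻¹, so E(LS) = -71136 + 33620 = -37516 cm⁻¹.
Thus E(LS) − E(HS) = -25660 cm⁻¹.

-25660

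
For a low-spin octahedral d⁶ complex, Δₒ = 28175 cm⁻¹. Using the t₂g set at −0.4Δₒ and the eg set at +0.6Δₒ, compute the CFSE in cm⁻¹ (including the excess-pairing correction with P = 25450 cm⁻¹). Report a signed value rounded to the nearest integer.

-16720

Configuration: t₂g⁶ eg⁰.
The orbital stabilization is -2.4Δₒ = -2.4 × 28175 = -67620 cm⁻¹.
High-spin d⁶ would be t₂g⁴ eg² with 1 pair; low-spin has 3, so 2 excess pairs cost +2P = +50900 cm⁻¹.
Overall CFSE = -67620 + 50900 = -16720 cm⁻¹.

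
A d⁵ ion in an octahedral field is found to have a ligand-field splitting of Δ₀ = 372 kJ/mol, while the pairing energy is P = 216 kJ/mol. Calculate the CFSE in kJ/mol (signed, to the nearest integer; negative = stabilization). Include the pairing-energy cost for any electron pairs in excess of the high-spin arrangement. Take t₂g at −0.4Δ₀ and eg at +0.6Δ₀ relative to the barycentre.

-312

With Δ₀ > P the complex is low-spin.
Configuration: t₂g⁵ eg⁰.
Orbital CFSE = -2.0Δ₀ = -2.0 × 372 = -744 kJ/mol.
Excess pairs vs high-spin: 2 − 0 = 2; pairing cost = +432 kJ/mol.
Net CFSE = -744 + 432 = -312 kJ/mol.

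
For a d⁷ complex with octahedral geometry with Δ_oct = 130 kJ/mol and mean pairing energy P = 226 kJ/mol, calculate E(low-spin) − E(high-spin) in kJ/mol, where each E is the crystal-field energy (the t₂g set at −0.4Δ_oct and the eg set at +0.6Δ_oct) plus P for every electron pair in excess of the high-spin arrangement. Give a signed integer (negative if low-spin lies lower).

In the high-spin limit (t₂g⁵ eg²) the orbital term is -0.8Δ_oct = -104 kJ/mol, with no excess pairing.
For low-spin the configuration is t₂g⁶ eg¹: orbital energy -1.8 × 130 = -234 kJ/mol, and 1 additional pair relative to high-spin adds 226 kJ/mol, giving -8 kJ/mol.
Thus E(LS) − E(HS) = 96 kJ/mol.

96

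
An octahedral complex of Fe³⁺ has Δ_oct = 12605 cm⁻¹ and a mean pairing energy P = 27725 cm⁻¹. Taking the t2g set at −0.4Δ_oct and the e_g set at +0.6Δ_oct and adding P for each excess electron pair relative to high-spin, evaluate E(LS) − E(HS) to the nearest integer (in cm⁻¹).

Group 8 minus oxidation state +3 gives a d⁵ configuration for Fe³⁺.
High-spin: t2g^3 e_g^2, CFSE = 0.0Δ_oct = 0 cm⁻¹.
For low-spin the configuration is t2g^5 e_g^0: orbital energy -2.0 × 12605 = -25210 cm⁻¹, and 2 additional pairs relative to high-spin add 55450 cm⁻¹, giving 30240 cm⁻¹.
E(LS) − E(HS) = 30240 − (0) = 30240 cm⁻¹.

30240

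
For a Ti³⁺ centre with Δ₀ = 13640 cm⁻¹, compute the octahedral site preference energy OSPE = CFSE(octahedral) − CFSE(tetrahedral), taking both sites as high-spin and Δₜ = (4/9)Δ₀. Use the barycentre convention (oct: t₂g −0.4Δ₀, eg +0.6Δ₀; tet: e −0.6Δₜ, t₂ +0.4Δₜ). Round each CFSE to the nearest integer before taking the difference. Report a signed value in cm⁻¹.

Group 4 minus oxidation state +3 gives a d¹ configuration for Ti³⁺.
Octahedral (high-spin): t2g^1 e_g^0, CFSE = 1(−0.4) + 0(+0.6) = -0.4Δ₀ = -0.4 × 13640 = -5456 cm⁻¹.
In a tetrahedral site the filling is e^1 t2^0: CFSE(tet) = -0.6Δₜ = -0.6 × (4/9)(13640) = -3637 cm⁻¹.
OSPE = CFSE(oct) − CFSE(tet) = -5456 − (-3637) = -1819 cm⁻¹.

-1819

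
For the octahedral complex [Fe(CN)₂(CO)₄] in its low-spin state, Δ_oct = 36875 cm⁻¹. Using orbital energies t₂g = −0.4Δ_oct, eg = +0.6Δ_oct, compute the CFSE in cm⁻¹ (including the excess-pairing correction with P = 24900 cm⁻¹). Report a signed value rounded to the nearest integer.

Ligand charges: 2×(-1) from CN⁻ and 4×(+0) from CO sum to -2; with overall charge +0, Fe is +2.
Fe sits in group 8; removing 2 electrons leaves Fe²⁺ with 8 − 2 = 6 d electrons.
The d⁶ electrons fill as t₂g⁶ eg⁰.
CFSE(orbital) = 6×(-0.4Δ_oct) + 0×(0.6Δ_oct) = -2.4Δ_oct; with Δ_oct = 36875 cm⁻¹ that is -88500 cm⁻¹.
Relative to high-spin t₂g⁴ eg² (1 paired), the low-spin configuration has 2 additional pairs, contributing +2 × 24900 = +49800 cm⁻¹.
Combining: -88500 + 49800 = -38700 cm⁻¹.

-38700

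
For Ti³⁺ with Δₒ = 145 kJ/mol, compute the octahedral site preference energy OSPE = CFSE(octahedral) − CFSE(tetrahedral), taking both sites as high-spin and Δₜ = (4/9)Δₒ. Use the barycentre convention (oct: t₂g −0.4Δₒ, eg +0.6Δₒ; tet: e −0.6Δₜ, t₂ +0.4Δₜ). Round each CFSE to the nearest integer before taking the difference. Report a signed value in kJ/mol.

Ti is in group 4, so Ti³⁺ is d¹ (4 − 3 = 1).
Octahedral (high-spin): t₂g¹ eg⁰, CFSE = 1(−0.4) + 0(+0.6) = -0.4Δₒ = -0.4 × 145 = -58 kJ/mol.
Tetrahedral: e¹ t₂⁰, CFSE = 1(−0.6) + 0(+0.4) = -0.6Δₜ = -0.6 × (4/9) × 145 = -39 kJ/mol.
OSPE = -58 − (-39) = -19 kJ/mol.

-19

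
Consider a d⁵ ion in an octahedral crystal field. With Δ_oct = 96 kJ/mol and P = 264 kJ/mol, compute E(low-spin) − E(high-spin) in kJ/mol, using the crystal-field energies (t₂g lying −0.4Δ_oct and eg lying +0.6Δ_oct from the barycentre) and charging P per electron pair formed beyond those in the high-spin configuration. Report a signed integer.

336

High-spin d⁵ fills as t₂g³ eg² with CFSE 3(−0.4) + 2(+0.6) = 0.0Δ_oct = 0 kJ/mol.
Low-spin: t₂g⁵ eg⁰, orbital CFSE = -2.0Δ_oct = -192 kJ/mol; plus 2 excess pairs × P = +528 kJ/mol; total 336 kJ/mol.
E(LS) − E(HS) = 336 − (0) = 336 kJ/mol.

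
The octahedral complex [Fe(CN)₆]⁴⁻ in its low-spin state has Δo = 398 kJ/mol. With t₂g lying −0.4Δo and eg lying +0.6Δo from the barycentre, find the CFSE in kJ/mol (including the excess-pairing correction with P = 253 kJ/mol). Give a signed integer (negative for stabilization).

Each CN⁻ contributes -1; 6 × (-1) = -6. With overall charge -4, Fe is in the +2 oxidation state.
Fe is in group 8, so Fe²⁺ is d⁶ (8 − 2 = 6).
The d⁶ electrons fill as t₂g⁶ eg⁰.
The orbital stabilization is -2.4Δo = -2.4 × 398 = -955 kJ/mol.
Relative to high-spin t₂g⁴ eg² (1 paired), the low-spin configuration has 2 additional pairs, contributing +2 × 253 = +506 kJ/mol.
Combining: -955 + 506 = -449 kJ/mol.

-449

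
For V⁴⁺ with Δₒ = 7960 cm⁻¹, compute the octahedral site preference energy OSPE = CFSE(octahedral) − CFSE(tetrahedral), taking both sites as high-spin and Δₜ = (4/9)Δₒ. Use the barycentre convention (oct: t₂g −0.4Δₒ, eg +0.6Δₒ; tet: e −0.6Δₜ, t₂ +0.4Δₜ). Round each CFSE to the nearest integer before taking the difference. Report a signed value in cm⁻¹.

V⁴⁺: group 5, so d-count = 5 − 4 = 1.
In an octahedral site d¹ (HS) is t₂g¹ eg⁰, giving CFSE(oct) = -0.4Δₒ = -3184 cm⁻¹.
In a tetrahedral site the filling is e¹ t₂⁰: CFSE(tet) = -0.6Δₜ = -0.6 × (4/9)(7960) = -2123 cm⁻¹.
Subtracting, OSPE = -3184 − (-2123) = -1061 cm⁻¹.

-1061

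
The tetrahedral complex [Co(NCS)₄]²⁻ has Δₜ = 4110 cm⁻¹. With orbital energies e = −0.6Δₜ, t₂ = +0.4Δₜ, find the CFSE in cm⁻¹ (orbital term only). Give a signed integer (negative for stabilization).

-4932

Each NCS⁻ contributes -1; 4 × (-1) = -4. With overall charge -2, Co is in the +2 oxidation state.
Co²⁺: group 9, so d-count = 9 − 2 = 7.
With tetrahedral geometry the complex is necessarily high-spin.
Configuration: e⁴ t₂³.
Orbital CFSE = 4(-0.6) + 3(0.4) = -1.2Δₜ = -1.2 × 4110 = -4932 cm⁻¹.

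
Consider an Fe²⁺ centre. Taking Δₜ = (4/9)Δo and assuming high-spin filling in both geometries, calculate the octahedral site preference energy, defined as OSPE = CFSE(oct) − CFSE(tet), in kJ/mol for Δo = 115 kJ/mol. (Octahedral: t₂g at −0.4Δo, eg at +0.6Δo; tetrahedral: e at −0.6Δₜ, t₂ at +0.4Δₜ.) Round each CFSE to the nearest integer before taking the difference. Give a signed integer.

Group 8 minus oxidation state +2 gives a d⁶ configuration for Fe²⁺.
In an octahedral site d⁶ (HS) is t2g^4 e_g^2, giving CFSE(oct) = -0.4Δo = -46 kJ/mol.
In a tetrahedral site the filling is e^3 t2^3: CFSE(tet) = -0.6Δₜ = -0.6 × (4/9)(115) = -31 kJ/mol.
Subtracting, OSPE = -46 − (-31) = -15 kJ/mol.

-15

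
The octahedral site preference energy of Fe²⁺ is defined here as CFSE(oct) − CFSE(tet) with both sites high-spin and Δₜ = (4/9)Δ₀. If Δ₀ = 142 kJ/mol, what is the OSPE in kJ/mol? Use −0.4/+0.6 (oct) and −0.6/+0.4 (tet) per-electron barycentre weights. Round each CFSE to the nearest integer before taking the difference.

-19

Fe²⁺: group 8, so d-count = 8 − 2 = 6.
In an octahedral site d⁶ (HS) is t₂g⁴ eg², giving CFSE(oct) = -0.4Δ₀ = -57 kJ/mol.
Tetrahedral e³ t₂³ gives -0.6Δₜ = -0.6 × (4/9) × 142 = -38 kJ/mol.
Subtracting, OSPE = -57 − (-38) = -19 kJ/mol.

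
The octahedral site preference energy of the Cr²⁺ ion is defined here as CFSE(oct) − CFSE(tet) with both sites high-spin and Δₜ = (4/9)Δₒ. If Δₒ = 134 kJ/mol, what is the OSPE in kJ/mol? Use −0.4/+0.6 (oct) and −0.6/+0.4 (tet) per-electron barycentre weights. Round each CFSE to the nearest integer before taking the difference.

-56

Cr²⁺: group 6, so d-count = 6 − 2 = 4.
Octahedral high-spin t₂g³ eg¹: CFSE = -0.6 × 134 = -80 kJ/mol.
Tetrahedral: e² t₂², CFSE = 2(−0.6) + 2(+0.4) = -0.4Δₜ = -0.4 × (4/9) × 134 = -24 kJ/mol.
Subtracting, OSPE = -80 − (-24) = -56 kJ/mol.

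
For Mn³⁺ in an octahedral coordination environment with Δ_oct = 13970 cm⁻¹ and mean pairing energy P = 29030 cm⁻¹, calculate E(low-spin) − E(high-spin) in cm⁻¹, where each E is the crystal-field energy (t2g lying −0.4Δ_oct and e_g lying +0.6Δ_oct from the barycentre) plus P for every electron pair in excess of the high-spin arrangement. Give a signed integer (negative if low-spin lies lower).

15060

Mn³⁺: group 7, so d-count = 7 − 3 = 4.
High-spin d⁴ fills as t2g^3 e_g^1 with CFSE 3(−0.4) + 1(+0.6) = -0.6Δ_oct = -8382 cm⁻¹.
Low-spin: t2g^4 e_g^0, orbital CFSE = -1.6Δ_oct = -22352 cm⁻¹; plus 1 excess pair × P = +29030 cm⁻¹; total 6678 cm⁻¹.
Thus E(LS) − E(HS) = 15060 cm⁻¹.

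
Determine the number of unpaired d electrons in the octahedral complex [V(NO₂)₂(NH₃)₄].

Ligand charges: 2×(-1) from NO₂⁻ and 4×(+0) from NH₃ sum to -2; with overall charge +0, V is +2.
V is in group 5, so V²⁺ is d³ (5 − 2 = 3).
Configuration: t2g^3 e_g^0, giving 3 unpaired electrons.

3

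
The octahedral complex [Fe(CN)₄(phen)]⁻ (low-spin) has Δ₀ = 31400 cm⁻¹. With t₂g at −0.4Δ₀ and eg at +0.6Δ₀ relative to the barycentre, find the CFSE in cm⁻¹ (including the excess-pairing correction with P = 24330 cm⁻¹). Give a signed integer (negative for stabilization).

Ligand charges: 4×(-1) from CN⁻ and 1×(+0) from phen sum to -4; with overall charge -1, Fe is +3.
Group 8 minus oxidation state +3 gives a d⁵ configuration for Fe³⁺.
The d⁵ electrons fill as t₂g⁵ eg⁰.
The orbital stabilization is -2.0Δ₀ = -2.0 × 31400 = -62800 cm⁻¹.
High-spin d⁵ would be t₂g³ eg² with 0 pairs; low-spin has 2, so 2 excess pairs cost +2P = +48660 cm⁻¹.
Overall CFSE = -62800 + 48660 = -14140 cm⁻¹.

-14140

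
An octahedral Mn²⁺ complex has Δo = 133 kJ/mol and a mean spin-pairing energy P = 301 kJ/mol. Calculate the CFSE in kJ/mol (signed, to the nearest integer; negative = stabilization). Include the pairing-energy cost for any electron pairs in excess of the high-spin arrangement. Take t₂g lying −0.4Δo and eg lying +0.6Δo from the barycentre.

Mn sits in group 7; removing 2 electrons leaves Mn²⁺ with 7 − 2 = 5 d electrons.
Since Δo = 133 kJ/mol < P = 301 kJ/mol, the complex adopts the high-spin configuration.
That gives t₂g³ eg².
Orbital CFSE = 0.0Δo = 0.0 × 133 = 0 kJ/mol.
High-spin has no excess pairs, so no pairing correction applies.

0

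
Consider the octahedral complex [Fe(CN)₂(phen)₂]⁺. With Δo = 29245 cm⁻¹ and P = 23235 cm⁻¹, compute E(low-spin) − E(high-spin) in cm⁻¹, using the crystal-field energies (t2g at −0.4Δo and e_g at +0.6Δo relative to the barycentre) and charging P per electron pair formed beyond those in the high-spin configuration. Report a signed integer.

Ligand charges: 2×(-1) from CN⁻ and 2×(+0) from phen sum to -2; with overall charge +1, Fe is +3.
Fe is in group 8, so Fe³⁺ is d⁵ (8 − 3 = 5).
In the high-spin limit (t2g^3 e_g^2) the orbital term is 0.0Δo = 0 cm⁻¹, with no excess pairing.
Low-spin: t2g^5 e_g^0, orbital CFSE = -2.0Δo = -58490 cm⁻¹; plus 2 excess pairs × P = +46470 cm⁻¹; total -12020 cm⁻¹.
The difference is -12020 − (0) = -12020 cm⁻¹, so low-spin lies lower.

-12020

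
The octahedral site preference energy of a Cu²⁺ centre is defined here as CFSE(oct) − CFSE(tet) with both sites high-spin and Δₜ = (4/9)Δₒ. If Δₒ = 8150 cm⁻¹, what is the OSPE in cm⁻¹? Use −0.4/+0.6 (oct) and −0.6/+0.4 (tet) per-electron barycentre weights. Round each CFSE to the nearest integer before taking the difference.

-3441

Cu²⁺: group 11, so d-count = 11 − 2 = 9.
Octahedral (high-spin): t₂g⁶ eg³, CFSE = 6(−0.4) + 3(+0.6) = -0.6Δₒ = -0.6 × 8150 = -4890 cm⁻¹.
Tetrahedral e⁴ t₂⁵ gives -0.4Δₜ = -0.4 × (4/9) × 8150 = -1449 cm⁻¹.
Subtracting, OSPE = -4890 − (-1449) = -3441 cm⁻¹.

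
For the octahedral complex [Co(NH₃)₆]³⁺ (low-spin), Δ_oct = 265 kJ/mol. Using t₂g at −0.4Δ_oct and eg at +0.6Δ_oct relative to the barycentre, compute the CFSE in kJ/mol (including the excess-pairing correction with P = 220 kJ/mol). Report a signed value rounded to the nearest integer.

NH₃ is neutral, so the +3 overall charge sits on Co: oxidation state +3.
Co is in group 9, so Co³⁺ is d⁶ (9 − 3 = 6).
The d⁶ electrons fill as t₂g⁶ eg⁰.
CFSE(orbital) = 6×(-0.4Δ_oct) + 0×(0.6Δ_oct) = -2.4Δ_oct; with Δ_oct = 265 kJ/mol that is -636 kJ/mol.
High-spin d⁶ would be t₂g⁴ eg² with 1 pair; low-spin has 3, so 2 excess pairs cost +2P = +440 kJ/mol.
Net CFSE = -636 + 440 = -196 kJ/mol.

-196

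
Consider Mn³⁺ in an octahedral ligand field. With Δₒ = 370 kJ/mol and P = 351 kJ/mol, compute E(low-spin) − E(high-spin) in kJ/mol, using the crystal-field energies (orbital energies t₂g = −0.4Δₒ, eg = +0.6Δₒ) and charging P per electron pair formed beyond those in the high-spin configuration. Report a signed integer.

-19

Group 7 minus oxidation state +3 gives a d⁴ configuration for Mn³⁺.
In the high-spin limit (t₂g³ eg¹) the orbital term is -0.6Δₒ = -222 kJ/mol, with no excess pairing.
Low-spin t₂g⁴ eg⁰ gives -1.6Δₒ = -592 kJ/mol, but forming 1 extra pair costs 1P = 351 kJ/mol, so E(LS) = -592 + 351 = -241 kJ/mol.
The difference is -241 − (-222) = -19 kJ/mol, so low-spin lies lower.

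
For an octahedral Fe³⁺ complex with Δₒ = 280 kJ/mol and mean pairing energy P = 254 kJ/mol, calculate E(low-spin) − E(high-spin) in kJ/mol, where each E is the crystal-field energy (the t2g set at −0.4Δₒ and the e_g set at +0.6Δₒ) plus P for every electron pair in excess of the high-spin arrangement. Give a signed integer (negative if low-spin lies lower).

Fe sits in group 8; removing 3 electrons leaves Fe³⁺ with 8 − 3 = 5 d electrons.
High-spin: t2g^3 e_g^2, CFSE = 0.0Δₒ = 0 kJ/mol.
For low-spin the configuration is t2g^5 e_g^0: orbital energy -2.0 × 280 = -560 kJ/mol, and 2 additional pairs relative to high-spin add 508 kJ/mol, giving -52 kJ/mol.
E(LS) − E(HS) = -52 − (0) = -52 kJ/mol.

-52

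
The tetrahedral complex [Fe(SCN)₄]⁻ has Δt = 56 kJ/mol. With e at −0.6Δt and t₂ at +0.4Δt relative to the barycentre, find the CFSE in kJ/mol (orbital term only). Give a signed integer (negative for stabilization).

0

Each SCN⁻ contributes -1; 4 × (-1) = -4. With overall charge -1, Fe is in the +3 oxidation state.
Fe³⁺: group 8, so d-count = 8 − 3 = 5.
Tetrahedral splitting is small, so the complex is high-spin.
Configuration: e² t₂³.
The orbital stabilization is 0.0Δt = 0.0 × 56 = 0 kJ/mol.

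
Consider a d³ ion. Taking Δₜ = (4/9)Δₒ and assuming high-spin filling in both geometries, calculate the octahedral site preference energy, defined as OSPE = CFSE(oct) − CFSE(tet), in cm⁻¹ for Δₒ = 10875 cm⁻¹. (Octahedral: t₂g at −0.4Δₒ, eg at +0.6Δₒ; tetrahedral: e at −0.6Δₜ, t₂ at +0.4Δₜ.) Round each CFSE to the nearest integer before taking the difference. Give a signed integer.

Octahedral high-spin t₂g³ eg⁰: CFSE = -1.2 × 10875 = -13050 cm⁻¹.
In a tetrahedral site the filling is e² t₂¹: CFSE(tet) = -0.8Δₜ = -0.8 × (4/9)(10875) = -3867 cm⁻¹.
Subtracting, OSPE = -13050 − (-3867) = -9183 cm⁻¹.

-9183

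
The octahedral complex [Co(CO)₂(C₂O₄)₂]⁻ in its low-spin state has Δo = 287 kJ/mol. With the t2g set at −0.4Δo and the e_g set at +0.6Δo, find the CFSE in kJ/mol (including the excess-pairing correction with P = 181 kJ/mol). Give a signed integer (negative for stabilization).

Ligand charges: 2×(+0) from CO and 2×(-2) from C₂O₄²⁻ sum to -4; with overall charge -1, Co is +3.
Group 9 minus oxidation state +3 gives a d⁶ configuration for Co³⁺.
Configuration: t2g^6 e_g^0.
The orbital stabilization is -2.4Δo = -2.4 × 287 = -689 kJ/mol.
High-spin d⁶ would be t2g^4 e_g^2 with 1 pair; low-spin has 3, so 2 excess pairs cost +2P = +362 kJ/mol.
Net CFSE = -689 + 362 = -327 kJ/mol.

-327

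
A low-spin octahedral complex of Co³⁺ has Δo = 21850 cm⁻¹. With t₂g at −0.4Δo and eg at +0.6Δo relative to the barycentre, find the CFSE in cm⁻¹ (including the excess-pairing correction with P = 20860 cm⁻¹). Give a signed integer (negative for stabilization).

-10720

Group 9 minus oxidation state +3 gives a d⁶ configuration for Co³⁺.
Configuration: t₂g⁶ eg⁰.
The orbital stabilization is -2.4Δo = -2.4 × 21850 = -52440 cm⁻¹.
Pairing penalty: 3 pairs vs 1 in the high-spin reference → 2 extra × P = 41720 cm⁻¹.
Combining: -52440 + 41720 = -10720 cm⁻¹.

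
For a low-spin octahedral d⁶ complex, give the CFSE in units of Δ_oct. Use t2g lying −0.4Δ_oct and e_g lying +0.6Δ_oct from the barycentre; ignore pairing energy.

Configuration: t2g^6 e_g^0.
CFSE = 6(-0.4Δ_oct) + 0(0.6Δ_oct) = -2.4Δ_oct + 0.0Δ_oct = -2.4Δ_oct.

-2.4 Δ_oct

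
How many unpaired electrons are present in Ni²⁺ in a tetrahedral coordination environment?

Ni is in group 10, so Ni²⁺ is d⁸ (10 − 2 = 8).
Tetrahedral fields are weak (Δₜ ≈ 4/9 Δₒ), so electrons fill high-spin.
Configuration: e⁴ t₂⁴, giving 2 unpaired electrons.

2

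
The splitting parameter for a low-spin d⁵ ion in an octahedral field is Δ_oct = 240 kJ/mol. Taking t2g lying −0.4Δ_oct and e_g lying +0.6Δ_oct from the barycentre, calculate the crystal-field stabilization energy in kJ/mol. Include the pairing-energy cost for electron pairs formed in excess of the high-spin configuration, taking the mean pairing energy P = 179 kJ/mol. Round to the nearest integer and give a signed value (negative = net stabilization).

Electron filling gives t2g^5 e_g^0.
CFSE(orbital) = 5×(-0.4Δ_oct) + 0×(0.6Δ_oct) = -2.0Δ_oct; with Δ_oct = 240 kJ/mol that is -480 kJ/mol.
Relative to high-spin t2g^3 e_g^2 (0 paired), the low-spin configuration has 2 additional pairs, contributing +2 × 179 = +358 kJ/mol.
Combining: -480 + 358 = -122 kJ/mol.

-122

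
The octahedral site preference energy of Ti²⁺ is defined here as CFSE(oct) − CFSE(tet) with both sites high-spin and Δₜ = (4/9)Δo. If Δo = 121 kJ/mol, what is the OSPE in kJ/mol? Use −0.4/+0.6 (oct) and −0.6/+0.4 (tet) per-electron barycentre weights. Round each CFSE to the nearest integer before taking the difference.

Ti sits in group 4; removing 2 electrons leaves Ti²⁺ with 4 − 2 = 2 d electrons.
In an octahedral site d² (HS) is t₂g² eg⁰, giving CFSE(oct) = -0.8Δo = -97 kJ/mol.
Tetrahedral: e² t₂⁰, CFSE = 2(−0.6) + 0(+0.4) = -1.2Δₜ = -1.2 × (4/9) × 121 = -65 kJ/mol.
OSPE = CFSE(oct) − CFSE(tet) = -97 − (-65) = -32 kJ/mol.

-32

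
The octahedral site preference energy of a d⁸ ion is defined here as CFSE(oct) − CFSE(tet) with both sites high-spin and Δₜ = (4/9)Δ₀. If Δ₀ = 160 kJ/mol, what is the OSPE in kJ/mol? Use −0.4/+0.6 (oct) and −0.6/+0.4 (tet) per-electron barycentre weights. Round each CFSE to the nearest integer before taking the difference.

-135

Octahedral (high-spin): t₂g⁶ eg², CFSE = 6(−0.4) + 2(+0.6) = -1.2Δ₀ = -1.2 × 160 = -192 kJ/mol.
Tetrahedral e⁴ t₂⁴ gives -0.8Δₜ = -0.8 × (4/9) × 160 = -57 kJ/mol.
OSPE = -192 − (-57) = -135 kJ/mol.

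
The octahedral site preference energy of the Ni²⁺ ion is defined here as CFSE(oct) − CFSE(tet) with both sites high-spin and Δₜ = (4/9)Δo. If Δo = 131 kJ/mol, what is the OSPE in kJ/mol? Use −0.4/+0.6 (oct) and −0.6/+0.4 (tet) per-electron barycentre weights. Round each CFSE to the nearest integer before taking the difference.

-110

Ni sits in group 10; removing 2 electrons leaves Ni²⁺ with 10 − 2 = 8 d electrons.
Octahedral (high-spin): t2g^6 e_g^2, CFSE = 6(−0.4) + 2(+0.6) = -1.2Δo = -1.2 × 131 = -157 kJ/mol.
Tetrahedral e^4 t2^4 gives -0.8Δₜ = -0.8 × (4/9) × 131 = -47 kJ/mol.
OSPE = -157 − (-47) = -110 kJ/mol.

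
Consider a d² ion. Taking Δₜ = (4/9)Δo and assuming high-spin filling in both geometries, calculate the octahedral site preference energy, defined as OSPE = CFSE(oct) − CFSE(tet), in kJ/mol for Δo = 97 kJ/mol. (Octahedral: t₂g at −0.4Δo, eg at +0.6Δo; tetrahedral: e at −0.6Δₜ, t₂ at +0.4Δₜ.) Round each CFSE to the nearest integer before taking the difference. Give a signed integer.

Octahedral high-spin t2g^2 e_g^0: CFSE = -0.8 × 97 = -78 kJ/mol.
Tetrahedral e^2 t2^0 gives -1.2Δₜ = -1.2 × (4/9) × 97 = -52 kJ/mol.
OSPE = CFSE(oct) − CFSE(tet) = -78 − (-52) = -26 kJ/mol.

-26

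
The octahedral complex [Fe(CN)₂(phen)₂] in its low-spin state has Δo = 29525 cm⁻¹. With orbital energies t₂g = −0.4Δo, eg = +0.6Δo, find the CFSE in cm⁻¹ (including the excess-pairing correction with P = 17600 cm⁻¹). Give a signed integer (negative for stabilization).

Ligand charges: 2×(-1) from CN⁻ and 2×(+0) from phen sum to -2; with overall charge +0, Fe is +2.
Group 8 minus oxidation state +2 gives a d⁶ configuration for Fe²⁺.
The d⁶ electrons fill as t₂g⁶ eg⁰.
The orbital stabilization is -2.4Δo = -2.4 × 29525 = -70860 cm⁻¹.
High-spin d⁶ would be t₂g⁴ eg² with 1 pair; low-spin has 3, so 2 excess pairs cost +2P = +35200 cm⁻¹.
Combining: -70860 + 35200 = -35660 cm⁻¹.

-35660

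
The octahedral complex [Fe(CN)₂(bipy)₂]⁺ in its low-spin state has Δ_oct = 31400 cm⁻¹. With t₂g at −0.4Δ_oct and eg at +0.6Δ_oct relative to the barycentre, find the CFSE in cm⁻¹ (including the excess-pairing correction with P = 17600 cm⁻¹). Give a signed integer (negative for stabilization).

-27600

Ligand charges: 2×(-1) from CN⁻ and 2×(+0) from bipy sum to -2; with overall charge +1, Fe is +3.
Fe³⁺: group 8, so d-count = 8 − 3 = 5.
Electron filling gives t₂g⁵ eg⁰.
The orbital stabilization is -2.0Δ_oct = -2.0 × 31400 = -62800 cm⁻¹.
Pairing penalty: 2 pairs vs 0 in the high-spin reference → 2 extra × P = 35200 cm⁻¹.
Overall CFSE = -62800 + 35200 = -27600 cm⁻¹.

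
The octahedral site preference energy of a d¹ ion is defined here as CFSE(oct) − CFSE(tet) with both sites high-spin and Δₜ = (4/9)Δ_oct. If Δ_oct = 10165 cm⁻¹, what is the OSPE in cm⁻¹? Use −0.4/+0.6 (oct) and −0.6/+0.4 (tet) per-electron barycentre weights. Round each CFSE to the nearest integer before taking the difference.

Octahedral high-spin t₂g¹ eg⁰: CFSE = -0.4 × 10165 = -4066 cm⁻¹.
Tetrahedral: e¹ t₂⁰, CFSE = 1(−0.6) + 0(+0.4) = -0.6Δₜ = -0.6 × (4/9) × 10165 = -2711 cm⁻¹.
Subtracting, OSPE = -4066 − (-2711) = -1355 cm⁻¹.

-1355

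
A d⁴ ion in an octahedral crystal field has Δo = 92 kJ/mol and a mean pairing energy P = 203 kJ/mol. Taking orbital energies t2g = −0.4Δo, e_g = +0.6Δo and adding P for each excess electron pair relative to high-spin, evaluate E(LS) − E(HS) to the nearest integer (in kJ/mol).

In the high-spin limit (t2g^3 e_g^1) the orbital term is -0.6Δo = -55 kJ/mol, with no excess pairing.
For low-spin the configuration is t2g^4 e_g^0: orbital energy -1.6 × 92 = -147 kJ/mol, and 1 additional pair relative to high-spin adds 203 kJ/mol, giving 56 kJ/mol.
E(LS) − E(HS) = 56 − (-55) = 111 kJ/mol.

111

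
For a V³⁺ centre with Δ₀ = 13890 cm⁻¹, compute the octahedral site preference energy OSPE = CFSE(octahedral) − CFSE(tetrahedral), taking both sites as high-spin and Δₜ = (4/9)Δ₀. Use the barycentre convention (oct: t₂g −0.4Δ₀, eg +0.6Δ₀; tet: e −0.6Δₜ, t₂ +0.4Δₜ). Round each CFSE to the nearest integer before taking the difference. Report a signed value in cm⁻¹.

-3704

V is in group 5, so V³⁺ is d² (5 − 3 = 2).
Octahedral high-spin t₂g² eg⁰: CFSE = -0.8 × 13890 = -11112 cm⁻¹.
Tetrahedral e² t₂⁰ gives -1.2Δₜ = -1.2 × (4/9) × 13890 = -7408 cm⁻¹.
OSPE = -11112 − (-7408) = -3704 cm⁻¹.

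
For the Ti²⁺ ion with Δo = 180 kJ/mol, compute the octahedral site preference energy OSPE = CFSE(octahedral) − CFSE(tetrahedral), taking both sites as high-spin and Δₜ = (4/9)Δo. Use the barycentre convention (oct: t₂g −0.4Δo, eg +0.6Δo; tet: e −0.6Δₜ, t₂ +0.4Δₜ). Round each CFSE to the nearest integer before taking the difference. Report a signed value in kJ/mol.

Ti sits in group 4; removing 2 electrons leaves Ti²⁺ with 4 − 2 = 2 d electrons.
Octahedral (high-spin): t₂g² eg⁰, CFSE = 2(−0.4) + 0(+0.6) = -0.8Δo = -0.8 × 180 = -144 kJ/mol.
Tetrahedral e² t₂⁰ gives -1.2Δₜ = -1.2 × (4/9) × 180 = -96 kJ/mol.
Subtracting, OSPE = -144 − (-96) = -48 kJ/mol.

-48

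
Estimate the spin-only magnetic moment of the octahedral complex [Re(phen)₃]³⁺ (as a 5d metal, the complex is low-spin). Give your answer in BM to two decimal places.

2.83 BM

phen is neutral, so the +3 overall charge sits on Re: oxidation state +3.
Group 7 minus oxidation state +3 gives a d⁴ configuration for Re³⁺.
Configuration: t₂g⁴ eg⁰ → 2 unpaired electrons.
μ(spin-only) = √[2(2+2)] = √8 ≈ 2.83 BM.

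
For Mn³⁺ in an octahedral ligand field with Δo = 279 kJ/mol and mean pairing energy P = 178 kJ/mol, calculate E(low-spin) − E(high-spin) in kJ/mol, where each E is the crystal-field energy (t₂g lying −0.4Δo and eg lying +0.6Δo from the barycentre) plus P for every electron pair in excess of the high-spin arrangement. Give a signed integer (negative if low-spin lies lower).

-101

Mn³⁺: group 7, so d-count = 7 − 3 = 4.
In the high-spin limit (t₂g³ eg¹) the orbital term is -0.6Δo = -167 kJ/mol, with no excess pairing.
Low-spin: t₂g⁴ eg⁰, orbital CFSE = -1.6Δo = -446 kJ/mol; plus 1 excess pair × P = +178 kJ/mol; total -268 kJ/mol.
Thus E(LS) − E(HS) = -101 kJ/mol.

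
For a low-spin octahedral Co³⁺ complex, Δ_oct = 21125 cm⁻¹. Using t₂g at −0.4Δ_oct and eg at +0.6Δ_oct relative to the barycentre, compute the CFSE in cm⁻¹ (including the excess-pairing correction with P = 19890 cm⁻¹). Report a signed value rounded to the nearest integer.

-10920

Co is in group 9, so Co³⁺ is d⁶ (9 − 3 = 6).
Configuration: t₂g⁶ eg⁰.
The orbital stabilization is -2.4Δ_oct = -2.4 × 21125 = -50700 cm⁻¹.
High-spin d⁶ would be t₂g⁴ eg² with 1 pair; low-spin has 3, so 2 excess pairs cost +2P = +39780 cm⁻¹.
Combining: -50700 + 39780 = -10920 cm⁻¹.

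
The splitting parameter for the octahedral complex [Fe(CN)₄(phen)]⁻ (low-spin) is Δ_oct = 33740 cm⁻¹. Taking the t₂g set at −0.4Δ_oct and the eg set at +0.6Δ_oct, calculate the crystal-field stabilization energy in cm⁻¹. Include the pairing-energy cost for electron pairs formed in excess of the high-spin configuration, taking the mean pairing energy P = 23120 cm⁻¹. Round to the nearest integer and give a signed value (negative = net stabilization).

-21240

Ligand charges: 4×(-1) from CN⁻ and 1×(+0) from phen sum to -4; with overall charge -1, Fe is +3.
Group 8 minus oxidation state +3 gives a d⁵ configuration for Fe³⁺.
Electron filling gives t₂g⁵ eg⁰.
The orbital stabilization is -2.0Δ_oct = -2.0 × 33740 = -67480 cm⁻¹.
Relative to high-spin t₂g³ eg² (0 paired), the low-spin configuration has 2 additional pairs, contributing +2 × 23120 = +46240 cm⁻¹.
Overall CFSE = -67480 + 46240 = -21240 cm⁻¹.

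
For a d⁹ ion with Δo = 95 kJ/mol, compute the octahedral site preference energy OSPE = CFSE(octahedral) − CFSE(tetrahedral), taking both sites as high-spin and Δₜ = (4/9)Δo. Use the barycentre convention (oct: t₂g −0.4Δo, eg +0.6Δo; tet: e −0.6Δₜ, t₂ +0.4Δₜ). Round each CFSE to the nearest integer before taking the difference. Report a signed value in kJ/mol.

-40

Octahedral (high-spin): t₂g⁶ eg³, CFSE = 6(−0.4) + 3(+0.6) = -0.6Δo = -0.6 × 95 = -57 kJ/mol.
Tetrahedral: e⁴ t₂⁵, CFSE = 4(−0.6) + 5(+0.4) = -0.4Δₜ = -0.4 × (4/9) × 95 = -17 kJ/mol.
Subtracting, OSPE = -57 − (-17) = -40 kJ/mol.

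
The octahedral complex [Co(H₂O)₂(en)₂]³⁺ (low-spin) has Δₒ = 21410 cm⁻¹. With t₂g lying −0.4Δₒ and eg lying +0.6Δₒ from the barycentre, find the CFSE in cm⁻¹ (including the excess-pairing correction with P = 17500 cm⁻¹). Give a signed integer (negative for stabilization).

-16384

Ligand charges: 2×(+0) from H₂O and 2×(+0) from en sum to +0; with overall charge +3, Co is +3.
Co is in group 9, so Co³⁺ is d⁶ (9 − 3 = 6).
The d⁶ electrons fill as t₂g⁶ eg⁰.
Orbital CFSE = 6(-0.4) + 0(0.6) = -2.4Δₒ = -2.4 × 21410 = -51384 cm⁻¹.
High-spin d⁶ would be t₂g⁴ eg² with 1 pair; low-spin has 3, so 2 excess pairs cost +2P = +35000 cm⁻¹.
Combining: -51384 + 35000 = -16384 cm⁻¹.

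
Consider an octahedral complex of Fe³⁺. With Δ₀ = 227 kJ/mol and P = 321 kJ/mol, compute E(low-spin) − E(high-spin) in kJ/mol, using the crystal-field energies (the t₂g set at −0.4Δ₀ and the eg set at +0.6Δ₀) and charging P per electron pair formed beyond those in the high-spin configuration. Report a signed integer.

188

Group 8 minus oxidation state +3 gives a d⁵ configuration for Fe³⁺.
In the high-spin limit (t₂g³ eg²) the orbital term is 0.0Δ₀ = 0 kJ/mol, with no excess pairing.
For low-spin the configuration is t₂g⁵ eg⁰: orbital energy -2.0 × 227 = -454 kJ/mol, and 2 additional pairs relative to high-spin add 642 kJ/mol, giving 188 kJ/mol.
E(LS) − E(HS) = 188 − (0) = 188 kJ/mol.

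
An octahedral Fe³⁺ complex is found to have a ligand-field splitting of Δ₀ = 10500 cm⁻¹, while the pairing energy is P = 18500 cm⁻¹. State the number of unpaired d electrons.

Fe³⁺: group 8, so d-count = 8 − 3 = 5.
Δ₀ < P, so pairing is avoided: the ground state is high-spin.
Filling d⁵ accordingly: t₂g³ eg².
Unpaired electrons: 5.

5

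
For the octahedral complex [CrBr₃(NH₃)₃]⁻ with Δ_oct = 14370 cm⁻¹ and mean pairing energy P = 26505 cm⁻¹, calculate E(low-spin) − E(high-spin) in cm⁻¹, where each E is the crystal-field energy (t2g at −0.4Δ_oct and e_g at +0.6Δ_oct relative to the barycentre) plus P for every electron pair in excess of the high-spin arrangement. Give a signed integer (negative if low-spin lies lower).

Ligand charges: 3×(-1) from Br⁻ and 3×(+0) from NH₃ sum to -3; with overall charge -1, Cr is +2.
Cr sits in group 6; removing 2 electrons leaves Cr²⁺ with 6 − 2 = 4 d electrons.
High-spin d⁴ fills as t2g^3 e_g^1 with CFSE 3(−0.4) + 1(+0.6) = -0.6Δ_oct = -8622 cm⁻¹.
For low-spin the configuration is t2g^4 e_g^0: orbital energy -1.6 × 14370 = -22992 cm⁻¹, and 1 additional pair relative to high-spin adds 26505 cm⁻¹, giving 3513 cm⁻¹.
The difference is 3513 − (-8622) = 12135 cm⁻¹, so high-spin lies lower.

12135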